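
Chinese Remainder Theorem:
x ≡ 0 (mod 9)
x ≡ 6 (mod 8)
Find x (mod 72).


M = 9*8 = 72
M1 = M/9 = 8, M2 = M/8 = 9
M1^(-1) mod 9 = 8, M2^(-1) mod 8 = 1
x = 0*8*8 + 6*9*1 = 54
54 mod 72 = 54
Check: 54 mod 9 = 0 ✓, 54 mod 8 = 6 ✓

x ≡ 54 (mod 72)


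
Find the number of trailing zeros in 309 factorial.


floor(309/5) = 61
floor(309/25) = 12
floor(309/125) = 2
Total = 75

75 trailing zeros


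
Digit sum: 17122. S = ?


1 + 7 + 1 + 2 + 2 = 13


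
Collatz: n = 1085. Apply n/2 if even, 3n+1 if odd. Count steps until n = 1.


1085 → 3256 → 1628 → 814 → 407 → 1222 → 611 → 1834 → 917 → 2752 → 1376 → 688 → 344 → 172 → 86 → 43 → 130 → 65 → 196 → 98 → 49 → 148 → 74 → 37 → 112 → 56 → 28 → 14 → 7 → 22 → 11 → 34 → 17 → 52 → 26 → 13 → 40 → 20 → 10 → 5 → 16 → 8 → 4 → 2 → 1
Total steps = 44

44 steps


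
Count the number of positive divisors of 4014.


4014 = 2^1 × 3^2 × 223^1
d(4014) = (1+1) × (2+1) × (1+1) = 12

12 divisors


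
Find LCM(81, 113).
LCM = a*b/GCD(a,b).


GCD(81, 113) = 1
LCM = 81*113/1 = 9153/1 = 9153

LCM = 9153


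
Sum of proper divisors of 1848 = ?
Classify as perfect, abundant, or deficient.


Proper divisors: 1, 2, 3, 4, 6, 7, 8, 11, 12, 14, 21, 22, 24, 28, 33, 42, 44, 56, 66, 77, 84, 88, 132, 154, 168, 231, 264, 308, 462, 616, 924
Sum = 1 + 2 + 3 + 4 + 6 + 7 + 8 + 11 + 12 + 14 + 21 + 22 + 24 + 28 + 33 + 42 + 44 + 56 + 66 + 77 + 84 + 88 + 132 + 154 + 168 + 231 + 264 + 308 + 462 + 616 + 924 = 3912
3912 > 1848 → abundant

s(1848) = 3912 (abundant)


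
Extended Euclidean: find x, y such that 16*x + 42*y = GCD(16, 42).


Tabular extended Euclidean (each row: r = 16*s + 42*t):
r=16, s=1, t=0
r=42, s=0, t=1
q=0: r=16, s=1, t=0   [16*(1) + 42*(0) = 16]
q=2: r=10, s=-2, t=1   [16*(-2) + 42*(1) = 10]
q=1: r=6, s=3, t=-1   [16*(3) + 42*(-1) = 6]
q=1: r=4, s=-5, t=2   [16*(-5) + 42*(2) = 4]
q=1: r=2, s=8, t=-3   [16*(8) + 42*(-3) = 2]
q=2: r=0, s=-21, t=8   [16*(-21) + 42*(8) = 0]
GCD = 2; from the row with r=2: x=8, y=-3
Check: 16*(8) + 42*(-3) = 128 - 126 = 2

GCD = 2, x = 8, y = -3


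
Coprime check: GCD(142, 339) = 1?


Euclidean algorithm:
339 = 2 * 142 + 55
142 = 2 * 55 + 32
55 = 1 * 32 + 23
32 = 1 * 23 + 9
23 = 2 * 9 + 5
9 = 1 * 5 + 4
5 = 1 * 4 + 1
4 = 4 * 1 + 0
GCD(142, 339) = 1

Yes, coprime (GCD = 1)


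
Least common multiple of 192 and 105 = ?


GCD(192, 105) = 3
LCM = 192*105/3 = 20160/3 = 6720

LCM = 6720


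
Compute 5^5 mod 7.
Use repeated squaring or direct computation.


5^1 mod 7 = 5
5^2 mod 7 = 4
5^3 mod 7 = 6
5^4 mod 7 = 2
5^5 mod 7 = 3


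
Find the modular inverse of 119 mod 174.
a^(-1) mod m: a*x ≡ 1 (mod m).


Use the extended Euclidean algorithm on (174, 119); each row r = 174*s + 119*t:
r=174, s=1, t=0
r=119, s=0, t=1
q=1: r=55, s=1, t=-1   [174*(1) + 119*(-1) = 55]
q=2: r=9, s=-2, t=3   [174*(-2) + 119*(3) = 9]
q=6: r=1, s=13, t=-19   [174*(13) + 119*(-19) = 1]
q=9: r=0, s=-119, t=174   [174*(-119) + 119*(174) = 0]
GCD = 1 with t = -19, so 119*(-19) ≡ 1 (mod 174)
Inverse = -19 mod 174 = 155
Check: 119 * 155 = 18445 ≡ 1 (mod 174)

119^(-1) ≡ 155 (mod 174)


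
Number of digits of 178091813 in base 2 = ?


178091813 in base 2 = 1010100111010111011100100101
Number of digits = 28

28 digits (base 2)


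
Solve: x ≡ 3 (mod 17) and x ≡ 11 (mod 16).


M = 17*16 = 272
M1 = M/17 = 16, M2 = M/16 = 17
M1^(-1) mod 17 = 16, M2^(-1) mod 16 = 1
x = 3*16*16 + 11*17*1 = 955
955 mod 272 = 139
Check: 139 mod 17 = 3 ✓, 139 mod 16 = 11 ✓

x ≡ 139 (mod 272)


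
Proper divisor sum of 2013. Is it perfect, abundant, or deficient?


Proper divisors: 1, 3, 11, 33, 61, 183, 671
Sum = 1 + 3 + 11 + 33 + 61 + 183 + 671 = 963
963 < 2013 → deficient

s(2013) = 963 (deficient)


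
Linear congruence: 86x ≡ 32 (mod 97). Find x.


GCD(86, 97) = 1, unique solution
a^(-1) mod 97 = 44
x = 44 * 32 mod 97 = 50

x ≡ 50 (mod 97)


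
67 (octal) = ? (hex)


67 (base 8) = 55 (decimal)
55 (decimal) = 37 (base 16)


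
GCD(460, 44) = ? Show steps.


460 = 10 * 44 + 20
44 = 2 * 20 + 4
20 = 5 * 4 + 0
GCD = 4


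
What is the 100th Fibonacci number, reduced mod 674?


F(k) mod 674 for k=1..100:
1, 1, 2, 3, 5, 8, 13, 21, 34, 55, 89, 144, 233, 377, 610, 313, 249, 562, 137, 25, 162, 187, 349, 536, 211, 73, 284, 357, 641, 324, 291, 615, 232, 173, 405, 578, 309, 213, 522, 61, 583, 644, 553, 523, 402, 251, 653, 230, 209, 439, 648, 413, 387, 126, 513, 639, 478, 443, 247, 16, 263, 279, 542, 147, 15, 162, 177, 339, 516, 181, 23, 204, 227, 431, 658, 415, 399, 140, 539, 5, 544, 549, 419, 294, 39, 333, 372, 31, 403, 434, 163, 597, 86, 9, 95, 104, 199, 303, 502, 131
F(100) mod 674 = 131


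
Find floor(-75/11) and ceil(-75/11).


-75/11 = -6.8182
floor = -7
ceil = -6

floor = -7, ceil = -6


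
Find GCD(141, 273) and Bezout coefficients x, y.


Tabular extended Euclidean (each row: r = 141*s + 273*t):
r=141, s=1, t=0
r=273, s=0, t=1
q=0: r=141, s=1, t=0   [141*(1) + 273*(0) = 141]
q=1: r=132, s=-1, t=1   [141*(-1) + 273*(1) = 132]
q=1: r=9, s=2, t=-1   [141*(2) + 273*(-1) = 9]
q=14: r=6, s=-29, t=15   [141*(-29) + 273*(15) = 6]
q=1: r=3, s=31, t=-16   [141*(31) + 273*(-16) = 3]
q=2: r=0, s=-91, t=47   [141*(-91) + 273*(47) = 0]
GCD = 3; from the row with r=3: x=31, y=-16
Check: 141*(31) + 273*(-16) = 4371 - 4368 = 3

GCD = 3, x = 31, y = -16


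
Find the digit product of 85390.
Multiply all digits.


8 × 5 × 3 × 9 × 0 = 0


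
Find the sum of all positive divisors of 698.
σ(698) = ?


Divisors of 698: 1, 2, 349, 698
Sum = 1 + 2 + 349 + 698 = 1050

σ(698) = 1050


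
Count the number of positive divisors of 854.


854 = 2^1 × 7^1 × 61^1
d(854) = (1+1) × (1+1) × (1+1) = 8

8 divisors


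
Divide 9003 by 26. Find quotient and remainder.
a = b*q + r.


9003 = 26 * 346 + 7
Check: 8996 + 7 = 9003

q = 346, r = 7


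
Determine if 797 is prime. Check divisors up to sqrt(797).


Check divisors up to sqrt(797) = 28.2312
No divisors found.
797 is prime.

Yes, 797 is prime


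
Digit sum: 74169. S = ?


7 + 4 + 1 + 6 + 9 = 27


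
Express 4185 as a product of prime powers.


4185 / 3 = 1395
1395 / 3 = 465
465 / 3 = 155
155 / 5 = 31
31 / 31 = 1
4185 = 3^3 × 5 × 31


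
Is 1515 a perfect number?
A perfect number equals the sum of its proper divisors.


Proper divisors of 1515: 1, 3, 5, 15, 101, 303, 505
Sum = 1 + 3 + 5 + 15 + 101 + 303 + 505 = 933

No, 1515 is not perfect (933 ≠ 1515)


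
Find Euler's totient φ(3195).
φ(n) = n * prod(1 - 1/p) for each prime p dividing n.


3195 = 3^2 × 5 × 71
Prime factors: 3, 5, 71
φ(3195) = 3195 × (1-1/3) × (1-1/5) × (1-1/71)
= 3195 × 2/3 × 4/5 × 70/71 = 1680

φ(3195) = 1680


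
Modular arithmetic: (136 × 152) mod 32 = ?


136 × 152 = 20672
20672 mod 32 = 0


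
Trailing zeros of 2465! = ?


floor(2465/5) = 493
floor(2465/25) = 98
floor(2465/125) = 19
floor(2465/625) = 3
Total = 613

613 trailing zeros


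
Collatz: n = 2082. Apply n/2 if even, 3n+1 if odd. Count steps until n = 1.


2082 → 1041 → 3124 → 1562 → 781 → 2344 → 1172 → 586 → 293 → 880 → 440 → 220 → 110 → 55 → 166 → 83 → 250 → 125 → 376 → 188 → 94 → 47 → 142 → 71 → 214 → 107 → 322 → 161 → 484 → 242 → 121 → 364 → 182 → 91 → 274 → 137 → 412 → 206 → 103 → 310 → 155 → 466 → 233 → 700 → 350 → 175 → 526 → 263 → 790 → 395 → 1186 → 593 → 1780 → 890 → 445 → 1336 → 668 → 334 → 167 → 502 → 251 → 754 → 377 → 1132 → 566 → 283 → 850 → 425 → 1276 → 638 → 319 → 958 → 479 → 1438 → 719 → 2158 → 1079 → 3238 → 1619 → 4858 → 2429 → 7288 → 3644 → 1822 → 911 → 2734 → 1367 → 4102 → 2051 → 6154 → 3077 → 9232 → 4616 → 2308 → 1154 → 577 → 1732 → 866 → 433 → 1300 → 650 → 325 → 976 → 488 → 244 → 122 → 61 → 184 → 92 → 46 → 23 → 70 → 35 → 106 → 53 → 160 → 80 → 40 → 20 → 10 → 5 → 16 → 8 → 4 → 2 → 1
Total steps = 125

125 steps


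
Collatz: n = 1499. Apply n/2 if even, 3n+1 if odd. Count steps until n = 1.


1499 → 4498 → 2249 → 6748 → 3374 → 1687 → 5062 → 2531 → 7594 → 3797 → 11392 → 5696 → 2848 → 1424 → 712 → 356 → 178 → 89 → 268 → 134 → 67 → 202 → 101 → 304 → 152 → 76 → 38 → 19 → 58 → 29 → 88 → 44 → 22 → 11 → 34 → 17 → 52 → 26 → 13 → 40 → 20 → 10 → 5 → 16 → 8 → 4 → 2 → 1
Total steps = 47

47 steps


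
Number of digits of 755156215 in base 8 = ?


755156215 in base 8 = 5500542367
Number of digits = 10

10 digits (base 8)


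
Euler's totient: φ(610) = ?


610 = 2 × 5 × 61
Prime factors: 2, 5, 61
φ(610) = 610 × (1-1/2) × (1-1/5) × (1-1/61)
= 610 × 1/2 × 4/5 × 60/61 = 240

φ(610) = 240


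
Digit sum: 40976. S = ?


4 + 0 + 9 + 7 + 6 = 26


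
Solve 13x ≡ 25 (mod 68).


GCD(13, 68) = 1, unique solution
a^(-1) mod 68 = 21
x = 21 * 25 mod 68 = 49

x ≡ 49 (mod 68)


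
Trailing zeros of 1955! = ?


floor(1955/5) = 391
floor(1955/25) = 78
floor(1955/125) = 15
floor(1955/625) = 3
Total = 487

487 trailing zeros


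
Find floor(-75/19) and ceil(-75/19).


-75/19 = -3.9474
floor = -4
ceil = -3

floor = -4, ceil = -3


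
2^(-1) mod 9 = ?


Use the extended Euclidean algorithm on (9, 2); each row r = 9*s + 2*t:
r=9, s=1, t=0
r=2, s=0, t=1
q=4: r=1, s=1, t=-4   [9*(1) + 2*(-4) = 1]
q=2: r=0, s=-2, t=9   [9*(-2) + 2*(9) = 0]
GCD = 1 with t = -4, so 2*(-4) ≡ 1 (mod 9)
Inverse = -4 mod 9 = 5
Check: 2 * 5 = 10 ≡ 1 (mod 9)

2^(-1) ≡ 5 (mod 9)


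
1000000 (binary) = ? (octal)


1000000 (base 2) = 64 (decimal)
64 (decimal) = 100 (base 8)


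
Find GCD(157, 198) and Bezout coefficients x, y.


Tabular extended Euclidean (each row: r = 157*s + 198*t):
r=157, s=1, t=0
r=198, s=0, t=1
q=0: r=157, s=1, t=0   [157*(1) + 198*(0) = 157]
q=1: r=41, s=-1, t=1   [157*(-1) + 198*(1) = 41]
q=3: r=34, s=4, t=-3   [157*(4) + 198*(-3) = 34]
q=1: r=7, s=-5, t=4   [157*(-5) + 198*(4) = 7]
q=4: r=6, s=24, t=-19   [157*(24) + 198*(-19) = 6]
q=1: r=1, s=-29, t=23   [157*(-29) + 198*(23) = 1]
q=6: r=0, s=198, t=-157   [157*(198) + 198*(-157) = 0]
GCD = 1; from the row with r=1: x=-29, y=23
Check: 157*(-29) + 198*(23) = -4553 + 4554 = 1

GCD = 1, x = -29, y = 23


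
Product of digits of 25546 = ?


2 × 5 × 5 × 4 × 6 = 1200


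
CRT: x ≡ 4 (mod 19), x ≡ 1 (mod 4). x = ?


M = 19*4 = 76
M1 = M/19 = 4, M2 = M/4 = 19
M1^(-1) mod 19 = 5, M2^(-1) mod 4 = 3
x = 4*4*5 + 1*19*3 = 137
137 mod 76 = 61
Check: 61 mod 19 = 4 ✓, 61 mod 4 = 1 ✓

x ≡ 61 (mod 76)


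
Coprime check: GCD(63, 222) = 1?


Euclidean algorithm:
222 = 3 * 63 + 33
63 = 1 * 33 + 30
33 = 1 * 30 + 3
30 = 10 * 3 + 0
GCD(63, 222) = 3

No, not coprime (GCD = 3)


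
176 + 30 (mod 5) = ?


176 + 30 = 206
206 mod 5 = 1


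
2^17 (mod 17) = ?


2^1 mod 17 = 2
2^2 mod 17 = 4
2^3 mod 17 = 8
2^4 mod 17 = 16
2^5 mod 17 = 15
2^6 mod 17 = 13
2^7 mod 17 = 9
2^8 mod 17 = 1
2^9 mod 17 = 2
2^10 mod 17 = 4
2^11 mod 17 = 8
2^12 mod 17 = 16
2^13 mod 17 = 15
2^14 mod 17 = 13
2^15 mod 17 = 9
2^16 mod 17 = 1
2^17 mod 17 = 2


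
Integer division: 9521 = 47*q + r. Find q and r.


9521 = 47 * 202 + 27
Check: 9494 + 27 = 9521

q = 202, r = 27


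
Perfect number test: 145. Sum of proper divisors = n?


Proper divisors of 145: 1, 5, 29
Sum = 1 + 5 + 29 = 35

No, 145 is not perfect (35 ≠ 145)


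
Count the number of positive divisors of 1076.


1076 = 2^2 × 269^1
d(1076) = (2+1) × (1+1) = 6

6 divisors


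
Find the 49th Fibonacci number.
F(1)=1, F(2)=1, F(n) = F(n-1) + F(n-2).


Sequence: 1, 1, 2, 3, 5, 8, 13, 21, 34, 55, 89, 144, 233, 377, 610, 987, 1597, 2584, 4181, 6765, 10946, 17711, 28657, 46368, 75025, 121393, 196418, 317811, 514229, 832040, 1346269, 2178309, 3524578, 5702887, 9227465, 14930352, 24157817, 39088169, 63245986, 102334155, 165580141, 267914296, 433494437, 701408733, 1134903170, 1836311903, 2971215073, 4807526976, 7778742049
F(49) = 7778742049


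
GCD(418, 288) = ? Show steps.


418 = 1 * 288 + 130
288 = 2 * 130 + 28
130 = 4 * 28 + 18
28 = 1 * 18 + 10
18 = 1 * 10 + 8
10 = 1 * 8 + 2
8 = 4 * 2 + 0
GCD = 2


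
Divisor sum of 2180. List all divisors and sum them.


Divisors of 2180: 1, 2, 4, 5, 10, 20, 109, 218, 436, 545, 1090, 2180
Sum = 1 + 2 + 4 + 5 + 10 + 20 + 109 + 218 + 436 + 545 + 1090 + 2180 = 4620

σ(2180) = 4620


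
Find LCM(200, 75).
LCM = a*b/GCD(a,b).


GCD(200, 75) = 25
LCM = 200*75/25 = 15000/25 = 600

LCM = 600


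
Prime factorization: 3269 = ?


3269 / 7 = 467
467 / 467 = 1
3269 = 7 × 467


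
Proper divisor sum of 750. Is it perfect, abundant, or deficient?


Proper divisors: 1, 2, 3, 5, 6, 10, 15, 25, 30, 50, 75, 125, 150, 250, 375
Sum = 1 + 2 + 3 + 5 + 6 + 10 + 15 + 25 + 30 + 50 + 75 + 125 + 150 + 250 + 375 = 1122
1122 > 750 → abundant

s(750) = 1122 (abundant)


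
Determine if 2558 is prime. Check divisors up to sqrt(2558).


2558 / 2 = 1279 (exact division)
2558 is NOT prime.

No, 2558 is not prime


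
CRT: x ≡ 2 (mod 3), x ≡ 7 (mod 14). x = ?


M = 3*14 = 42
M1 = M/3 = 14, M2 = M/14 = 3
M1^(-1) mod 3 = 2, M2^(-1) mod 14 = 5
x = 2*14*2 + 7*3*5 = 161
161 mod 42 = 35
Check: 35 mod 3 = 2 ✓, 35 mod 14 = 7 ✓

x ≡ 35 (mod 42)


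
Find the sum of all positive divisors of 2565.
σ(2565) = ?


Divisors of 2565: 1, 3, 5, 9, 15, 19, 27, 45, 57, 95, 135, 171, 285, 513, 855, 2565
Sum = 1 + 3 + 5 + 9 + 15 + 19 + 27 + 45 + 57 + 95 + 135 + 171 + 285 + 513 + 855 + 2565 = 4800

σ(2565) = 4800


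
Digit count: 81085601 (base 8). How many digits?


81085601 in base 8 = 465242241
Number of digits = 9

9 digits (base 8)


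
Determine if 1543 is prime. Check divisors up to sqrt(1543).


Check divisors up to sqrt(1543) = 39.2810
No divisors found.
1543 is prime.

Yes, 1543 is prime


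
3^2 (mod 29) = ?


3^1 mod 29 = 3
3^2 mod 29 = 9


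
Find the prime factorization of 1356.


1356 / 2 = 678
678 / 2 = 339
339 / 3 = 113
113 / 113 = 1
1356 = 2^2 × 3 × 113


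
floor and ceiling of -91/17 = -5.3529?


-91/17 = -5.3529
floor = -6
ceil = -5

floor = -6, ceil = -5


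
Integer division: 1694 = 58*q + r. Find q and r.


1694 = 58 * 29 + 12
Check: 1682 + 12 = 1694

q = 29, r = 12


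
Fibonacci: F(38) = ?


Sequence: 1, 1, 2, 3, 5, 8, 13, 21, 34, 55, 89, 144, 233, 377, 610, 987, 1597, 2584, 4181, 6765, 10946, 17711, 28657, 46368, 75025, 121393, 196418, 317811, 514229, 832040, 1346269, 2178309, 3524578, 5702887, 9227465, 14930352, 24157817, 39088169
F(38) = 39088169


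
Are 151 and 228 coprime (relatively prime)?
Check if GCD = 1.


Euclidean algorithm:
228 = 1 * 151 + 77
151 = 1 * 77 + 74
77 = 1 * 74 + 3
74 = 24 * 3 + 2
3 = 1 * 2 + 1
2 = 2 * 1 + 0
GCD(151, 228) = 1

Yes, coprime (GCD = 1)


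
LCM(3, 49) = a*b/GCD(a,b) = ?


GCD(3, 49) = 1
LCM = 3*49/1 = 147/1 = 147

LCM = 147


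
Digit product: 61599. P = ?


6 × 1 × 5 × 9 × 9 = 2430


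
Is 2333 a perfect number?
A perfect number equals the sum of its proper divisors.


Proper divisors of 2333: 1
Sum = 1 = 1

No, 2333 is not perfect (1 ≠ 2333)


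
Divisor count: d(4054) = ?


4054 = 2^1 × 2027^1
d(4054) = (1+1) × (1+1) = 4

4 divisors


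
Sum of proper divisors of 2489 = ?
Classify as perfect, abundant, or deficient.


Proper divisors: 1, 19, 131
Sum = 1 + 19 + 131 = 151
151 < 2489 → deficient

s(2489) = 151 (deficient)


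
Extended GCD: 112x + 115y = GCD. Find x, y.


Tabular extended Euclidean (each row: r = 112*s + 115*t):
r=112, s=1, t=0
r=115, s=0, t=1
q=0: r=112, s=1, t=0   [112*(1) + 115*(0) = 112]
q=1: r=3, s=-1, t=1   [112*(-1) + 115*(1) = 3]
q=37: r=1, s=38, t=-37   [112*(38) + 115*(-37) = 1]
q=3: r=0, s=-115, t=112   [112*(-115) + 115*(112) = 0]
GCD = 1; from the row with r=1: x=38, y=-37
Check: 112*(38) + 115*(-37) = 4256 - 4255 = 1

GCD = 1, x = 38, y = -37


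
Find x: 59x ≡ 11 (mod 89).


GCD(59, 89) = 1, unique solution
a^(-1) mod 89 = 86
x = 86 * 11 mod 89 = 56

x ≡ 56 (mod 89)


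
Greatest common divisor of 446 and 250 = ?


446 = 1 * 250 + 196
250 = 1 * 196 + 54
196 = 3 * 54 + 34
54 = 1 * 34 + 20
34 = 1 * 20 + 14
20 = 1 * 14 + 6
14 = 2 * 6 + 2
6 = 3 * 2 + 0
GCD = 2


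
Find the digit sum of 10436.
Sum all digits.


1 + 0 + 4 + 3 + 6 = 14


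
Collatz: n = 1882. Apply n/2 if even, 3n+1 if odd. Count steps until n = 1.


1882 → 941 → 2824 → 1412 → 706 → 353 → 1060 → 530 → 265 → 796 → 398 → 199 → 598 → 299 → 898 → 449 → 1348 → 674 → 337 → 1012 → 506 → 253 → 760 → 380 → 190 → 95 → 286 → 143 → 430 → 215 → 646 → 323 → 970 → 485 → 1456 → 728 → 364 → 182 → 91 → 274 → 137 → 412 → 206 → 103 → 310 → 155 → 466 → 233 → 700 → 350 → 175 → 526 → 263 → 790 → 395 → 1186 → 593 → 1780 → 890 → 445 → 1336 → 668 → 334 → 167 → 502 → 251 → 754 → 377 → 1132 → 566 → 283 → 850 → 425 → 1276 → 638 → 319 → 958 → 479 → 1438 → 719 → 2158 → 1079 → 3238 → 1619 → 4858 → 2429 → 7288 → 3644 → 1822 → 911 → 2734 → 1367 → 4102 → 2051 → 6154 → 3077 → 9232 → 4616 → 2308 → 1154 → 577 → 1732 → 866 → 433 → 1300 → 650 → 325 → 976 → 488 → 244 → 122 → 61 → 184 → 92 → 46 → 23 → 70 → 35 → 106 → 53 → 160 → 80 → 40 → 20 → 10 → 5 → 16 → 8 → 4 → 2 → 1
Total steps = 130

130 steps


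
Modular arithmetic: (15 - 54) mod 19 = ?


15 - 54 = -39
-39 mod 19 = 18


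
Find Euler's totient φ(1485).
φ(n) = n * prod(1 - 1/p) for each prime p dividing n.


1485 = 3^3 × 5 × 11
Prime factors: 3, 5, 11
φ(1485) = 1485 × (1-1/3) × (1-1/5) × (1-1/11)
= 1485 × 2/3 × 4/5 × 10/11 = 720

φ(1485) = 720


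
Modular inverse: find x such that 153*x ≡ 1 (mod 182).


Use the extended Euclidean algorithm on (182, 153); each row r = 182*s + 153*t:
r=182, s=1, t=0
r=153, s=0, t=1
q=1: r=29, s=1, t=-1   [182*(1) + 153*(-1) = 29]
q=5: r=8, s=-5, t=6   [182*(-5) + 153*(6) = 8]
q=3: r=5, s=16, t=-19   [182*(16) + 153*(-19) = 5]
q=1: r=3, s=-21, t=25   [182*(-21) + 153*(25) = 3]
q=1: r=2, s=37, t=-44   [182*(37) + 153*(-44) = 2]
q=1: r=1, s=-58, t=69   [182*(-58) + 153*(69) = 1]
q=2: r=0, s=153, t=-182   [182*(153) + 153*(-182) = 0]
GCD = 1 with t = 69, so 153*(69) ≡ 1 (mod 182)
Inverse = 69 mod 182 = 69
Check: 153 * 69 = 10557 ≡ 1 (mod 182)

153^(-1) ≡ 69 (mod 182)


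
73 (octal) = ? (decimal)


73 (base 8) = 59 (decimal)
59 (decimal) = 59 (base 10)


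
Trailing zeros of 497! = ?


floor(497/5) = 99
floor(497/25) = 19
floor(497/125) = 3
Total = 121

121 trailing zeros


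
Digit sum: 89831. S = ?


8 + 9 + 8 + 3 + 1 = 29


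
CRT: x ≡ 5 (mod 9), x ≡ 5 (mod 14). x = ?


M = 9*14 = 126
M1 = M/9 = 14, M2 = M/14 = 9
M1^(-1) mod 9 = 2, M2^(-1) mod 14 = 11
x = 5*14*2 + 5*9*11 = 635
635 mod 126 = 5
Check: 5 mod 9 = 5 ✓, 5 mod 14 = 5 ✓

x ≡ 5 (mod 126)


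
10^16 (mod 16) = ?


10^1 mod 16 = 10
10^2 mod 16 = 4
10^3 mod 16 = 8
10^4 mod 16 = 0
10^5 mod 16 = 0
10^6 mod 16 = 0
10^7 mod 16 = 0
10^8 mod 16 = 0
10^9 mod 16 = 0
10^10 mod 16 = 0
10^11 mod 16 = 0
10^12 mod 16 = 0
10^13 mod 16 = 0
10^14 mod 16 = 0
10^15 mod 16 = 0
10^16 mod 16 = 0


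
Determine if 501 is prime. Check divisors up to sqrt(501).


501 / 3 = 167 (exact division)
501 is NOT prime.

No, 501 is not prime


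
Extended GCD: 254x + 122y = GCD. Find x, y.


Tabular extended Euclidean (each row: r = 254*s + 122*t):
r=254, s=1, t=0
r=122, s=0, t=1
q=2: r=10, s=1, t=-2   [254*(1) + 122*(-2) = 10]
q=12: r=2, s=-12, t=25   [254*(-12) + 122*(25) = 2]
q=5: r=0, s=61, t=-127   [254*(61) + 122*(-127) = 0]
GCD = 2; from the row with r=2: x=-12, y=25
Check: 254*(-12) + 122*(25) = -3048 + 3050 = 2

GCD = 2, x = -12, y = 25


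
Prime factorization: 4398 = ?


4398 / 2 = 2199
2199 / 3 = 733
733 / 733 = 1
4398 = 2 × 3 × 733


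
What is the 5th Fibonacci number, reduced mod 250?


F(k) mod 250 for k=1..5:
1, 1, 2, 3, 5
F(5) mod 250 = 5


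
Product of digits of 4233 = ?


4 × 2 × 3 × 3 = 72


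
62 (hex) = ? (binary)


62 (base 16) = 98 (decimal)
98 (decimal) = 1100010 (base 2)


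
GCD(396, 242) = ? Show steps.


396 = 1 * 242 + 154
242 = 1 * 154 + 88
154 = 1 * 88 + 66
88 = 1 * 66 + 22
66 = 3 * 22 + 0
GCD = 22


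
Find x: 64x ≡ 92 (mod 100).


GCD(64, 100) = 4 divides 92
Divide: 16x ≡ 23 (mod 25)
x ≡ 3 (mod 25)


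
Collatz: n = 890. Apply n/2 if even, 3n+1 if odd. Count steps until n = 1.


890 → 445 → 1336 → 668 → 334 → 167 → 502 → 251 → 754 → 377 → 1132 → 566 → 283 → 850 → 425 → 1276 → 638 → 319 → 958 → 479 → 1438 → 719 → 2158 → 1079 → 3238 → 1619 → 4858 → 2429 → 7288 → 3644 → 1822 → 911 → 2734 → 1367 → 4102 → 2051 → 6154 → 3077 → 9232 → 4616 → 2308 → 1154 → 577 → 1732 → 866 → 433 → 1300 → 650 → 325 → 976 → 488 → 244 → 122 → 61 → 184 → 92 → 46 → 23 → 70 → 35 → 106 → 53 → 160 → 80 → 40 → 20 → 10 → 5 → 16 → 8 → 4 → 2 → 1
Total steps = 72

72 steps


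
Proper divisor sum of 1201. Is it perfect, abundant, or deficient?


Proper divisors: 1
Sum = 1 = 1
1 < 1201 → deficient

s(1201) = 1 (deficient)


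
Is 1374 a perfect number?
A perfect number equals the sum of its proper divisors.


Proper divisors of 1374: 1, 2, 3, 6, 229, 458, 687
Sum = 1 + 2 + 3 + 6 + 229 + 458 + 687 = 1386

No, 1374 is not perfect (1386 ≠ 1374)


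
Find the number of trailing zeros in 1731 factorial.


floor(1731/5) = 346
floor(1731/25) = 69
floor(1731/125) = 13
floor(1731/625) = 2
Total = 430

430 trailing zeros


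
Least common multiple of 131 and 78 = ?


GCD(131, 78) = 1
LCM = 131*78/1 = 10218/1 = 10218

LCM = 10218


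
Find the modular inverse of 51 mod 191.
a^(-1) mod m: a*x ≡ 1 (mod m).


Use the extended Euclidean algorithm on (191, 51); each row r = 191*s + 51*t:
r=191, s=1, t=0
r=51, s=0, t=1
q=3: r=38, s=1, t=-3   [191*(1) + 51*(-3) = 38]
q=1: r=13, s=-1, t=4   [191*(-1) + 51*(4) = 13]
q=2: r=12, s=3, t=-11   [191*(3) + 51*(-11) = 12]
q=1: r=1, s=-4, t=15   [191*(-4) + 51*(15) = 1]
q=12: r=0, s=51, t=-191   [191*(51) + 51*(-191) = 0]
GCD = 1 with t = 15, so 51*(15) ≡ 1 (mod 191)
Inverse = 15 mod 191 = 15
Check: 51 * 15 = 765 ≡ 1 (mod 191)

51^(-1) ≡ 15 (mod 191)


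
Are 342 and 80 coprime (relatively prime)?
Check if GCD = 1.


Euclidean algorithm:
342 = 4 * 80 + 22
80 = 3 * 22 + 14
22 = 1 * 14 + 8
14 = 1 * 8 + 6
8 = 1 * 6 + 2
6 = 3 * 2 + 0
GCD(342, 80) = 2

No, not coprime (GCD = 2)


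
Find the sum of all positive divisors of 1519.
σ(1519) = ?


Divisors of 1519: 1, 7, 31, 49, 217, 1519
Sum = 1 + 7 + 31 + 49 + 217 + 1519 = 1824

σ(1519) = 1824


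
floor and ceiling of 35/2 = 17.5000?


35/2 = 17.5000
floor = 17
ceil = 18

floor = 17, ceil = 18


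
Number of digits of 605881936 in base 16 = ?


605881936 in base 16 = 241D0650
Number of digits = 8

8 digits (base 16)


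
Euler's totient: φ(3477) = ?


3477 = 3 × 19 × 61
Prime factors: 3, 19, 61
φ(3477) = 3477 × (1-1/3) × (1-1/19) × (1-1/61)
= 3477 × 2/3 × 18/19 × 60/61 = 2160

φ(3477) = 2160


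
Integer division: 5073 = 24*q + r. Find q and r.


5073 = 24 * 211 + 9
Check: 5064 + 9 = 5073

q = 211, r = 9


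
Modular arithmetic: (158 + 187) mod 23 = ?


158 + 187 = 345
345 mod 23 = 0


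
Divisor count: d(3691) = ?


3691 = 3691^1
d(3691) = (1+1) = 2

2 divisors


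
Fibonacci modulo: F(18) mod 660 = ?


F(k) mod 660 for k=1..18:
1, 1, 2, 3, 5, 8, 13, 21, 34, 55, 89, 144, 233, 377, 610, 327, 277, 604
F(18) mod 660 = 604


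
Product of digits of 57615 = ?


5 × 7 × 6 × 1 × 5 = 1050


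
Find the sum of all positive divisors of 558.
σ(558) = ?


Divisors of 558: 1, 2, 3, 6, 9, 18, 31, 62, 93, 186, 279, 558
Sum = 1 + 2 + 3 + 6 + 9 + 18 + 31 + 62 + 93 + 186 + 279 + 558 = 1248

σ(558) = 1248


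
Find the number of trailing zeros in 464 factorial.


floor(464/5) = 92
floor(464/25) = 18
floor(464/125) = 3
Total = 113

113 trailing zeros


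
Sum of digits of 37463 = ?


3 + 7 + 4 + 6 + 3 = 23


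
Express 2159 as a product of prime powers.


2159 / 17 = 127
127 / 127 = 1
2159 = 17 × 127


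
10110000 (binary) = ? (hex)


10110000 (base 2) = 176 (decimal)
176 (decimal) = B0 (base 16)


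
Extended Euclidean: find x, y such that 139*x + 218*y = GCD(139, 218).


Tabular extended Euclidean (each row: r = 139*s + 218*t):
r=139, s=1, t=0
r=218, s=0, t=1
q=0: r=139, s=1, t=0   [139*(1) + 218*(0) = 139]
q=1: r=79, s=-1, t=1   [139*(-1) + 218*(1) = 79]
q=1: r=60, s=2, t=-1   [139*(2) + 218*(-1) = 60]
q=1: r=19, s=-3, t=2   [139*(-3) + 218*(2) = 19]
q=3: r=3, s=11, t=-7   [139*(11) + 218*(-7) = 3]
q=6: r=1, s=-69, t=44   [139*(-69) + 218*(44) = 1]
q=3: r=0, s=218, t=-139   [139*(218) + 218*(-139) = 0]
GCD = 1; from the row with r=1: x=-69, y=44
Check: 139*(-69) + 218*(44) = -9591 + 9592 = 1

GCD = 1, x = -69, y = 44


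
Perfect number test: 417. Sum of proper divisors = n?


Proper divisors of 417: 1, 3, 139
Sum = 1 + 3 + 139 = 143

No, 417 is not perfect (143 ≠ 417)


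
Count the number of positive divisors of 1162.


1162 = 2^1 × 7^1 × 83^1
d(1162) = (1+1) × (1+1) × (1+1) = 8

8 divisors


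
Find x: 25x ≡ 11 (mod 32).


GCD(25, 32) = 1, unique solution
a^(-1) mod 32 = 9
x = 9 * 11 mod 32 = 3

x ≡ 3 (mod 32)


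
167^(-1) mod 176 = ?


Use the extended Euclidean algorithm on (176, 167); each row r = 176*s + 167*t:
r=176, s=1, t=0
r=167, s=0, t=1
q=1: r=9, s=1, t=-1   [176*(1) + 167*(-1) = 9]
q=18: r=5, s=-18, t=19   [176*(-18) + 167*(19) = 5]
q=1: r=4, s=19, t=-20   [176*(19) + 167*(-20) = 4]
q=1: r=1, s=-37, t=39   [176*(-37) + 167*(39) = 1]
q=4: r=0, s=167, t=-176   [176*(167) + 167*(-176) = 0]
GCD = 1 with t = 39, so 167*(39) ≡ 1 (mod 176)
Inverse = 39 mod 176 = 39
Check: 167 * 39 = 6513 ≡ 1 (mod 176)

167^(-1) ≡ 39 (mod 176)


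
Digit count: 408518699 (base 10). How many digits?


408518699 has 9 digits in base 10
floor(log10(408518699)) + 1 = floor(8.6112) + 1 = 9

9 digits (base 10)


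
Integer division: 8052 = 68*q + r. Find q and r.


8052 = 68 * 118 + 28
Check: 8024 + 28 = 8052

q = 118, r = 28


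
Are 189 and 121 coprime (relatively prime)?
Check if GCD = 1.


Euclidean algorithm:
189 = 1 * 121 + 68
121 = 1 * 68 + 53
68 = 1 * 53 + 15
53 = 3 * 15 + 8
15 = 1 * 8 + 7
8 = 1 * 7 + 1
7 = 7 * 1 + 0
GCD(189, 121) = 1

Yes, coprime (GCD = 1)


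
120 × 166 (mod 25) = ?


120 × 166 = 19920
19920 mod 25 = 20


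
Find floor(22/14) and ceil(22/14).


22/14 = 1.5714
floor = 1
ceil = 2

floor = 1, ceil = 2


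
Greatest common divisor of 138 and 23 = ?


138 = 6 * 23 + 0
GCD = 23


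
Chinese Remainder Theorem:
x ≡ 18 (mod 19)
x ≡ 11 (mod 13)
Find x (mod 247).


M = 19*13 = 247
M1 = M/19 = 13, M2 = M/13 = 19
M1^(-1) mod 19 = 3, M2^(-1) mod 13 = 11
x = 18*13*3 + 11*19*11 = 3001
3001 mod 247 = 37
Check: 37 mod 19 = 18 ✓, 37 mod 13 = 11 ✓

x ≡ 37 (mod 247)


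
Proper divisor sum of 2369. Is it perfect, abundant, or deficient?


Proper divisors: 1, 23, 103
Sum = 1 + 23 + 103 = 127
127 < 2369 → deficient

s(2369) = 127 (deficient)


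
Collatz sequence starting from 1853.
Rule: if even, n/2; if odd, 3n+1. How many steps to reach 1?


1853 → 5560 → 2780 → 1390 → 695 → 2086 → 1043 → 3130 → 1565 → 4696 → 2348 → 1174 → 587 → 1762 → 881 → 2644 → 1322 → 661 → 1984 → 992 → 496 → 248 → 124 → 62 → 31 → 94 → 47 → 142 → 71 → 214 → 107 → 322 → 161 → 484 → 242 → 121 → 364 → 182 → 91 → 274 → 137 → 412 → 206 → 103 → 310 → 155 → 466 → 233 → 700 → 350 → 175 → 526 → 263 → 790 → 395 → 1186 → 593 → 1780 → 890 → 445 → 1336 → 668 → 334 → 167 → 502 → 251 → 754 → 377 → 1132 → 566 → 283 → 850 → 425 → 1276 → 638 → 319 → 958 → 479 → 1438 → 719 → 2158 → 1079 → 3238 → 1619 → 4858 → 2429 → 7288 → 3644 → 1822 → 911 → 2734 → 1367 → 4102 → 2051 → 6154 → 3077 → 9232 → 4616 → 2308 → 1154 → 577 → 1732 → 866 → 433 → 1300 → 650 → 325 → 976 → 488 → 244 → 122 → 61 → 184 → 92 → 46 → 23 → 70 → 35 → 106 → 53 → 160 → 80 → 40 → 20 → 10 → 5 → 16 → 8 → 4 → 2 → 1
Total steps = 130

130 steps


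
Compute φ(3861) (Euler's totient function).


3861 = 3^3 × 11 × 13
Prime factors: 3, 11, 13
φ(3861) = 3861 × (1-1/3) × (1-1/11) × (1-1/13)
= 3861 × 2/3 × 10/11 × 12/13 = 2160

φ(3861) = 2160


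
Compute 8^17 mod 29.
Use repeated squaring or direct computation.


8^1 mod 29 = 8
8^2 mod 29 = 6
8^3 mod 29 = 19
8^4 mod 29 = 7
8^5 mod 29 = 27
8^6 mod 29 = 13
8^7 mod 29 = 17
8^8 mod 29 = 20
8^9 mod 29 = 15
8^10 mod 29 = 4
8^11 mod 29 = 3
8^12 mod 29 = 24
8^13 mod 29 = 18
8^14 mod 29 = 28
8^15 mod 29 = 21
8^16 mod 29 = 23
8^17 mod 29 = 10


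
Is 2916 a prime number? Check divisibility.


2916 / 2 = 1458 (exact division)
2916 is NOT prime.

No, 2916 is not prime


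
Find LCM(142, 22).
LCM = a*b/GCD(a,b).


GCD(142, 22) = 2
LCM = 142*22/2 = 3124/2 = 1562

LCM = 1562


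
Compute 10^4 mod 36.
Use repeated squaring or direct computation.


10^1 mod 36 = 10
10^2 mod 36 = 28
10^3 mod 36 = 28
10^4 mod 36 = 28


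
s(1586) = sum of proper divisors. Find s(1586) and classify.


Proper divisors: 1, 2, 13, 26, 61, 122, 793
Sum = 1 + 2 + 13 + 26 + 61 + 122 + 793 = 1018
1018 < 1586 → deficient

s(1586) = 1018 (deficient)


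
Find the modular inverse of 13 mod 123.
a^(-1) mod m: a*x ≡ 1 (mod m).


Use the extended Euclidean algorithm on (123, 13); each row r = 123*s + 13*t:
r=123, s=1, t=0
r=13, s=0, t=1
q=9: r=6, s=1, t=-9   [123*(1) + 13*(-9) = 6]
q=2: r=1, s=-2, t=19   [123*(-2) + 13*(19) = 1]
q=6: r=0, s=13, t=-123   [123*(13) + 13*(-123) = 0]
GCD = 1 with t = 19, so 13*(19) ≡ 1 (mod 123)
Inverse = 19 mod 123 = 19
Check: 13 * 19 = 247 ≡ 1 (mod 123)

13^(-1) ≡ 19 (mod 123)


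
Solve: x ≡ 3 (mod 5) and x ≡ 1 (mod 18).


M = 5*18 = 90
M1 = M/5 = 18, M2 = M/18 = 5
M1^(-1) mod 5 = 2, M2^(-1) mod 18 = 11
x = 3*18*2 + 1*5*11 = 163
163 mod 90 = 73
Check: 73 mod 5 = 3 ✓, 73 mod 18 = 1 ✓

x ≡ 73 (mod 90)


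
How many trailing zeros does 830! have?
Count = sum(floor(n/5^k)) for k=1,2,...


floor(830/5) = 166
floor(830/25) = 33
floor(830/125) = 6
floor(830/625) = 1
Total = 206

206 trailing zeros


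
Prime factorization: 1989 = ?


1989 / 3 = 663
663 / 3 = 221
221 / 13 = 17
17 / 17 = 1
1989 = 3^2 × 13 × 17


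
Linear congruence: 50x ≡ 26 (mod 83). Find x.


GCD(50, 83) = 1, unique solution
a^(-1) mod 83 = 5
x = 5 * 26 mod 83 = 47

x ≡ 47 (mod 83)


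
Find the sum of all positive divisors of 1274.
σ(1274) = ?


Divisors of 1274: 1, 2, 7, 13, 14, 26, 49, 91, 98, 182, 637, 1274
Sum = 1 + 2 + 7 + 13 + 14 + 26 + 49 + 91 + 98 + 182 + 637 + 1274 = 2394

σ(1274) = 2394


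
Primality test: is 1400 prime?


1400 / 2 = 700 (exact division)
1400 is NOT prime.

No, 1400 is not prime


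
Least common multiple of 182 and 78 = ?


GCD(182, 78) = 26
LCM = 182*78/26 = 14196/26 = 546

LCM = 546


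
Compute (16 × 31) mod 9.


16 × 31 = 496
496 mod 9 = 1


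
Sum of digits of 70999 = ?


7 + 0 + 9 + 9 + 9 = 34


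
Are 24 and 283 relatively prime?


Euclidean algorithm:
283 = 11 * 24 + 19
24 = 1 * 19 + 5
19 = 3 * 5 + 4
5 = 1 * 4 + 1
4 = 4 * 1 + 0
GCD(24, 283) = 1

Yes, coprime (GCD = 1)


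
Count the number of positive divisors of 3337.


3337 = 47^1 × 71^1
d(3337) = (1+1) × (1+1) = 4

4 divisors


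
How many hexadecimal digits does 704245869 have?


704245869 in base 16 = 29F9F06D
Number of digits = 8

8 digits (base 16)


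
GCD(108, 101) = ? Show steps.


108 = 1 * 101 + 7
101 = 14 * 7 + 3
7 = 2 * 3 + 1
3 = 3 * 1 + 0
GCD = 1


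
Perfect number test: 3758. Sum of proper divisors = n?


Proper divisors of 3758: 1, 2, 1879
Sum = 1 + 2 + 1879 = 1882

No, 3758 is not perfect (1882 ≠ 3758)


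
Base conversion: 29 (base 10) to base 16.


29 (base 10) = 29 (decimal)
29 (decimal) = 1D (base 16)


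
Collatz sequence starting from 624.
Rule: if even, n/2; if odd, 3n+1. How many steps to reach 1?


624 → 312 → 156 → 78 → 39 → 118 → 59 → 178 → 89 → 268 → 134 → 67 → 202 → 101 → 304 → 152 → 76 → 38 → 19 → 58 → 29 → 88 → 44 → 22 → 11 → 34 → 17 → 52 → 26 → 13 → 40 → 20 → 10 → 5 → 16 → 8 → 4 → 2 → 1
Total steps = 38

38 steps


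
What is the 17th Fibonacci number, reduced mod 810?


F(k) mod 810 for k=1..17:
1, 1, 2, 3, 5, 8, 13, 21, 34, 55, 89, 144, 233, 377, 610, 177, 787
F(17) mod 810 = 787


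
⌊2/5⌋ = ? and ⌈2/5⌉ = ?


2/5 = 0.4000
floor = 0
ceil = 1

floor = 0, ceil = 1


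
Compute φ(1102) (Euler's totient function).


1102 = 2 × 19 × 29
Prime factors: 2, 19, 29
φ(1102) = 1102 × (1-1/2) × (1-1/19) × (1-1/29)
= 1102 × 1/2 × 18/19 × 28/29 = 504

φ(1102) = 504


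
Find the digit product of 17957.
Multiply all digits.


1 × 7 × 9 × 5 × 7 = 2205


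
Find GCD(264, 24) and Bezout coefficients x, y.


Tabular extended Euclidean (each row: r = 264*s + 24*t):
r=264, s=1, t=0
r=24, s=0, t=1
q=11: r=0, s=1, t=-11   [264*(1) + 24*(-11) = 0]
GCD = 24; from the row with r=24: x=0, y=1
Check: 264*(0) + 24*(1) = 0 + 24 = 24

GCD = 24, x = 0, y = 1


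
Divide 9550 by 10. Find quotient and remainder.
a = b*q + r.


9550 = 10 * 955 + 0
Check: 9550 + 0 = 9550

q = 955, r = 0


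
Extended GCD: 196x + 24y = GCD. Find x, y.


Tabular extended Euclidean (each row: r = 196*s + 24*t):
r=196, s=1, t=0
r=24, s=0, t=1
q=8: r=4, s=1, t=-8   [196*(1) + 24*(-8) = 4]
q=6: r=0, s=-6, t=49   [196*(-6) + 24*(49) = 0]
GCD = 4; from the row with r=4: x=1, y=-8
Check: 196*(1) + 24*(-8) = 196 - 192 = 4

GCD = 4, x = 1, y = -8


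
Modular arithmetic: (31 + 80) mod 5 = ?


31 + 80 = 111
111 mod 5 = 1


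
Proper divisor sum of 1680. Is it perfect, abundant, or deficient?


Proper divisors: 1, 2, 3, 4, 5, 6, 7, 8, 10, 12, 14, 15, 16, 20, 21, 24, 28, 30, 35, 40, 42, 48, 56, 60, 70, 80, 84, 105, 112, 120, 140, 168, 210, 240, 280, 336, 420, 560, 840
Sum = 1 + 2 + 3 + 4 + 5 + 6 + 7 + 8 + 10 + 12 + 14 + 15 + 16 + 20 + 21 + 24 + 28 + 30 + 35 + 40 + 42 + 48 + 56 + 60 + 70 + 80 + 84 + 105 + 112 + 120 + 140 + 168 + 210 + 240 + 280 + 336 + 420 + 560 + 840 = 4272
4272 > 1680 → abundant

s(1680) = 4272 (abundant)


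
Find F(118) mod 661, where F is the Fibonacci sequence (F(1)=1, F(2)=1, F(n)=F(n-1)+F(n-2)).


F(k) mod 661 for k=1..118:
1, 1, 2, 3, 5, 8, 13, 21, 34, 55, 89, 144, 233, 377, 610, 326, 275, 601, 215, 155, 370, 525, 234, 98, 332, 430, 101, 531, 632, 502, 473, 314, 126, 440, 566, 345, 250, 595, 184, 118, 302, 420, 61, 481, 542, 362, 243, 605, 187, 131, 318, 449, 106, 555, 0, 555, 555, 449, 343, 131, 474, 605, 418, 362, 119, 481, 600, 420, 359, 118, 477, 595, 411, 345, 95, 440, 535, 314, 188, 502, 29, 531, 560, 430, 329, 98, 427, 525, 291, 155, 446, 601, 386, 326, 51, 377, 428, 144, 572, 55, 627, 21, 648, 8, 656, 3, 659, 1, 660, 0, 660, 660, 659, 658, 656, 653, 648, 640
F(118) mod 661 = 640


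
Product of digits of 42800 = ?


4 × 2 × 8 × 0 × 0 = 0


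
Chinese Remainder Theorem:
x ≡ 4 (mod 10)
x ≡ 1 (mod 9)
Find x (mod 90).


M = 10*9 = 90
M1 = M/10 = 9, M2 = M/9 = 10
M1^(-1) mod 10 = 9, M2^(-1) mod 9 = 1
x = 4*9*9 + 1*10*1 = 334
334 mod 90 = 64
Check: 64 mod 10 = 4 ✓, 64 mod 9 = 1 ✓

x ≡ 64 (mod 90)


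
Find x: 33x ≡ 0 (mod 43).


GCD(33, 43) = 1, unique solution
a^(-1) mod 43 = 30
x = 30 * 0 mod 43 = 0

x ≡ 0 (mod 43)


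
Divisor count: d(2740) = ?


2740 = 2^2 × 5^1 × 137^1
d(2740) = (2+1) × (1+1) × (1+1) = 12

12 divisors


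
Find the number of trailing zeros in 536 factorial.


floor(536/5) = 107
floor(536/25) = 21
floor(536/125) = 4
Total = 132

132 trailing zeros


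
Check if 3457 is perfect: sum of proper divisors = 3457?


Proper divisors of 3457: 1
Sum = 1 = 1

No, 3457 is not perfect (1 ≠ 3457)


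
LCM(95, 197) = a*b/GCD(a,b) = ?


GCD(95, 197) = 1
LCM = 95*197/1 = 18715/1 = 18715

LCM = 18715


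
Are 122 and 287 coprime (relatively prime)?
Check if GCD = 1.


Euclidean algorithm:
287 = 2 * 122 + 43
122 = 2 * 43 + 36
43 = 1 * 36 + 7
36 = 5 * 7 + 1
7 = 7 * 1 + 0
GCD(122, 287) = 1

Yes, coprime (GCD = 1)


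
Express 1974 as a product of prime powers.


1974 / 2 = 987
987 / 3 = 329
329 / 7 = 47
47 / 47 = 1
1974 = 2 × 3 × 7 × 47


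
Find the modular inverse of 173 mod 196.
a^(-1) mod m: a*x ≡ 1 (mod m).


Use the extended Euclidean algorithm on (196, 173); each row r = 196*s + 173*t:
r=196, s=1, t=0
r=173, s=0, t=1
q=1: r=23, s=1, t=-1   [196*(1) + 173*(-1) = 23]
q=7: r=12, s=-7, t=8   [196*(-7) + 173*(8) = 12]
q=1: r=11, s=8, t=-9   [196*(8) + 173*(-9) = 11]
q=1: r=1, s=-15, t=17   [196*(-15) + 173*(17) = 1]
q=11: r=0, s=173, t=-196   [196*(173) + 173*(-196) = 0]
GCD = 1 with t = 17, so 173*(17) ≡ 1 (mod 196)
Inverse = 17 mod 196 = 17
Check: 173 * 17 = 2941 ≡ 1 (mod 196)

173^(-1) ≡ 17 (mod 196)


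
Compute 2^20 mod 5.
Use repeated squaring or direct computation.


2^1 mod 5 = 2
2^2 mod 5 = 4
2^3 mod 5 = 3
2^4 mod 5 = 1
2^5 mod 5 = 2
2^6 mod 5 = 4
2^7 mod 5 = 3
2^8 mod 5 = 1
2^9 mod 5 = 2
2^10 mod 5 = 4
2^11 mod 5 = 3
2^12 mod 5 = 1
2^13 mod 5 = 2
2^14 mod 5 = 4
2^15 mod 5 = 3
2^16 mod 5 = 1
2^17 mod 5 = 2
2^18 mod 5 = 4
2^19 mod 5 = 3
2^20 mod 5 = 1


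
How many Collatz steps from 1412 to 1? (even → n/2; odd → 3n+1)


1412 → 706 → 353 → 1060 → 530 → 265 → 796 → 398 → 199 → 598 → 299 → 898 → 449 → 1348 → 674 → 337 → 1012 → 506 → 253 → 760 → 380 → 190 → 95 → 286 → 143 → 430 → 215 → 646 → 323 → 970 → 485 → 1456 → 728 → 364 → 182 → 91 → 274 → 137 → 412 → 206 → 103 → 310 → 155 → 466 → 233 → 700 → 350 → 175 → 526 → 263 → 790 → 395 → 1186 → 593 → 1780 → 890 → 445 → 1336 → 668 → 334 → 167 → 502 → 251 → 754 → 377 → 1132 → 566 → 283 → 850 → 425 → 1276 → 638 → 319 → 958 → 479 → 1438 → 719 → 2158 → 1079 → 3238 → 1619 → 4858 → 2429 → 7288 → 3644 → 1822 → 911 → 2734 → 1367 → 4102 → 2051 → 6154 → 3077 → 9232 → 4616 → 2308 → 1154 → 577 → 1732 → 866 → 433 → 1300 → 650 → 325 → 976 → 488 → 244 → 122 → 61 → 184 → 92 → 46 → 23 → 70 → 35 → 106 → 53 → 160 → 80 → 40 → 20 → 10 → 5 → 16 → 8 → 4 → 2 → 1
Total steps = 127

127 steps


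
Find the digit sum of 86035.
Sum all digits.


8 + 6 + 0 + 3 + 5 = 22


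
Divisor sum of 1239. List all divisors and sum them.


Divisors of 1239: 1, 3, 7, 21, 59, 177, 413, 1239
Sum = 1 + 3 + 7 + 21 + 59 + 177 + 413 + 1239 = 1920

σ(1239) = 1920


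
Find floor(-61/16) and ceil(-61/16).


-61/16 = -3.8125
floor = -4
ceil = -3

floor = -4, ceil = -3


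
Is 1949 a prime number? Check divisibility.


Check divisors up to sqrt(1949) = 44.1475
No divisors found.
1949 is prime.

Yes, 1949 is prime
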